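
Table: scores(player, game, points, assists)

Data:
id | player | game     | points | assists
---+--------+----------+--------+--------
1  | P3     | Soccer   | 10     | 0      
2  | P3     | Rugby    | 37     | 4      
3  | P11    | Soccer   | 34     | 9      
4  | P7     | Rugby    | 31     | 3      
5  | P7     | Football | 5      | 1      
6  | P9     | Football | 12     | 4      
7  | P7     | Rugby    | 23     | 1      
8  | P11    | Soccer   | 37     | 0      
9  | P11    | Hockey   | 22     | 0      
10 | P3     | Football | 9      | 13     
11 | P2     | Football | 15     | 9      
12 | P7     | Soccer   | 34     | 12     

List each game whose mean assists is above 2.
SELECT game, AVG(assists)
FROM scores
GROUP BY game
HAVING AVG(assists) > 2

Result:
  Football: avg=6.75
  Rugby: avg=2.67
  Soccer: avg=5.25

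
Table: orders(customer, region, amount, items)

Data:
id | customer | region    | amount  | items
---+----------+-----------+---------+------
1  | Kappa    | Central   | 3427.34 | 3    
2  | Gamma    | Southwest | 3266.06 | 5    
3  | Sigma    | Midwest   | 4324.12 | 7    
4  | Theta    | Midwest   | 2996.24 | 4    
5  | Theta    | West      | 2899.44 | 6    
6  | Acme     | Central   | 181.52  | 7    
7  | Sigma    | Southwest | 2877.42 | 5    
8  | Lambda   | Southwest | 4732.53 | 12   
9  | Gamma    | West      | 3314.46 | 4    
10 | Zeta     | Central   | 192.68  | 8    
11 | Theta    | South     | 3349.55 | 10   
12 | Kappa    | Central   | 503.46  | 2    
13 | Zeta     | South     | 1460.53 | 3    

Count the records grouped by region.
SELECT region, COUNT(*) as count
FROM orders
GROUP BY region

Result:
  Central: 4
  Midwest: 2
  South: 2
  Southwest: 3
  West: 2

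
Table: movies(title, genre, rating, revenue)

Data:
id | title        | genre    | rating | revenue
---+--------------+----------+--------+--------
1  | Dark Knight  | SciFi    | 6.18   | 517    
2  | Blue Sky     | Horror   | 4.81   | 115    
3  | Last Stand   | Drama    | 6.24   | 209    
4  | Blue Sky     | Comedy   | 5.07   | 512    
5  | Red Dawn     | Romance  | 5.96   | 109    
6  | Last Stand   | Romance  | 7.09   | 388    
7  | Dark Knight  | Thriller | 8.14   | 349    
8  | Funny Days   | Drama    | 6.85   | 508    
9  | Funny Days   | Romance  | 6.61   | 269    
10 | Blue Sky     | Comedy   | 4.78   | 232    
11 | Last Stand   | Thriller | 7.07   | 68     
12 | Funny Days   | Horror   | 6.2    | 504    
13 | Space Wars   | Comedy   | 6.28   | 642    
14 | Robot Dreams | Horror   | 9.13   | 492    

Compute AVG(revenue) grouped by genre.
SELECT genre, AVG(revenue) as result
FROM movies
GROUP BY genre

Result:
  Comedy: 462.00
  Drama: 358.50
  Horror: 370.33
  Romance: 255.33
  SciFi: 517.00
  Thriller: 208.50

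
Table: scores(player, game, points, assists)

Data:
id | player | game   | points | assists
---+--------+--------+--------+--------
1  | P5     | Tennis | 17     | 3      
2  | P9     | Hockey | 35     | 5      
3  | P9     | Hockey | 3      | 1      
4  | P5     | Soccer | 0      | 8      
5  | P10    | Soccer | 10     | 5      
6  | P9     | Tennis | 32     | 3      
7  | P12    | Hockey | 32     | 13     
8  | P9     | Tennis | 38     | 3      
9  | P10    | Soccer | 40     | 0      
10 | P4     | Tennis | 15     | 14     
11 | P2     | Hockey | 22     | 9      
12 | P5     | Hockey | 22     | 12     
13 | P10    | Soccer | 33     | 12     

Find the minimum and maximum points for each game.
SELECT game, MIN(points), MAX(points)
FROM scores
GROUP BY game

Result:
  Hockey: min=3, max=35
  Soccer: min=0, max=40
  Tennis: min=15, max=38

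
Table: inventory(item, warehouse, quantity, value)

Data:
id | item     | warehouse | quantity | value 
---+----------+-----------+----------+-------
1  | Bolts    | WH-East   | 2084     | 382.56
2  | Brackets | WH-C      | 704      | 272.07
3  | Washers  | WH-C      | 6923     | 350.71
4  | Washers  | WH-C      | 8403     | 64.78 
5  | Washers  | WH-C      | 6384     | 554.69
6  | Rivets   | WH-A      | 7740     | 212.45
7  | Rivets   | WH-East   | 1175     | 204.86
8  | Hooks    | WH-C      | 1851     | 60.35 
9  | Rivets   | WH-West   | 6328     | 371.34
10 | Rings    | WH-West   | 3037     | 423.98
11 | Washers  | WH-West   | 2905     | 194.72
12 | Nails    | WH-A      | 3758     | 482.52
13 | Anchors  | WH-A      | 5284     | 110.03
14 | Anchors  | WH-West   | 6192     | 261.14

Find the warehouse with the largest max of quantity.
SELECT warehouse, MAX(quantity) as val
FROM inventory
GROUP BY warehouse
ORDER BY val DESC
LIMIT 1

Result: WH-C with max(quantity) = 8403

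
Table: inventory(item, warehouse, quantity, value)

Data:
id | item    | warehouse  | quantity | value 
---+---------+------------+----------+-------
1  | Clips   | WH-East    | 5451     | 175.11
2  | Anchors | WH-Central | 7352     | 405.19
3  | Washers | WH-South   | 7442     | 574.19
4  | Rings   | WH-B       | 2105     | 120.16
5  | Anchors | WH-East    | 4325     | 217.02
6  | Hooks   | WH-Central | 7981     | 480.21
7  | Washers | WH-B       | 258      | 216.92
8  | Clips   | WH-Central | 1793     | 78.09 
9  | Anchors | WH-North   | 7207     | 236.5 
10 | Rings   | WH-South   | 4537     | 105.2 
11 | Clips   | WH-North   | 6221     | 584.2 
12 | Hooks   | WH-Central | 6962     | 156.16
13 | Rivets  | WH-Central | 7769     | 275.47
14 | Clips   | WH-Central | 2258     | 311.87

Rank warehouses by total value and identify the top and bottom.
SELECT warehouse, SUM(value)
FROM inventory
GROUP BY warehouse
ORDER BY SUM(value)

All groups:
  WH-B: 337.08
  WH-East: 392.13
  WH-South: 679.39
  WH-North: 820.70
  WH-Central: 1706.99

Highest: WH-Central (1706.99)
Lowest: WH-B (337.08)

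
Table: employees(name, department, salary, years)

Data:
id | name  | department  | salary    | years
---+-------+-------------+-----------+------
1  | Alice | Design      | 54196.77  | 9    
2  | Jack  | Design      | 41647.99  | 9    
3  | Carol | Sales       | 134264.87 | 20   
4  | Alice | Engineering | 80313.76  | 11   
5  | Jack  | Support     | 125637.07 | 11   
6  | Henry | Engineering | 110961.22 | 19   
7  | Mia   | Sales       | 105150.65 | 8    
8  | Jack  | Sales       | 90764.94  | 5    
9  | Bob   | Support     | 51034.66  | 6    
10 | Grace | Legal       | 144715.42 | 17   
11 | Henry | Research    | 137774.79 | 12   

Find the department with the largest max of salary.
SELECT department, MAX(salary) as val
FROM employees
GROUP BY department
ORDER BY val DESC
LIMIT 1

Result: Legal with max(salary) = 144715.42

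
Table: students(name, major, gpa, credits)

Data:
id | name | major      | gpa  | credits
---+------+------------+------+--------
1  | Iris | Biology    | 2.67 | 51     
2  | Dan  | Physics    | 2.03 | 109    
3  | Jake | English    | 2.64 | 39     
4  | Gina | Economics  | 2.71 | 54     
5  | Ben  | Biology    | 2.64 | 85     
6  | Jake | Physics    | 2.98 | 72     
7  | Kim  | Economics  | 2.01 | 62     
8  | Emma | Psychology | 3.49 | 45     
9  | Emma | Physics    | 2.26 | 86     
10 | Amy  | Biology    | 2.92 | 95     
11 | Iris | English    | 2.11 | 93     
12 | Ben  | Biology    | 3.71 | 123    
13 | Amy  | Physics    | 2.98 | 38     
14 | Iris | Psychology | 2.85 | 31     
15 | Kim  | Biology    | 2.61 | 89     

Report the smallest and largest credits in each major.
SELECT major, MIN(credits), MAX(credits)
FROM students
GROUP BY major

Result:
  Biology: min=51, max=123
  Economics: min=54, max=62
  English: min=39, max=93
  Physics: min=38, max=109
  Psychology: min=31, max=45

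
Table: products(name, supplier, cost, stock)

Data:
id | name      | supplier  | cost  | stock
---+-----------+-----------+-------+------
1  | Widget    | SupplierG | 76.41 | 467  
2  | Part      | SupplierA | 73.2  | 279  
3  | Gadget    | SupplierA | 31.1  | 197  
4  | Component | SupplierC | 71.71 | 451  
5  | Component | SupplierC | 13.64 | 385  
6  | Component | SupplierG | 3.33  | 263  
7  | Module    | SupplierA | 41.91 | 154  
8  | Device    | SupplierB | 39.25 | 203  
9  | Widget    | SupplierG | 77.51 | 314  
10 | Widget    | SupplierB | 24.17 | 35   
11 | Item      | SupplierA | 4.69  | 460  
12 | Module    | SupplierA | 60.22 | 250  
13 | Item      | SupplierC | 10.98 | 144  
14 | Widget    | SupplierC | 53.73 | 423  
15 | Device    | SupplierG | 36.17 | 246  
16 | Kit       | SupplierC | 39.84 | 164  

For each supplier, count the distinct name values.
SELECT supplier, COUNT(DISTINCT name)
FROM products
GROUP BY supplier

Result:
  SupplierA: 4 distinct
  SupplierB: 2 distinct
  SupplierC: 4 distinct
  SupplierG: 3 distinct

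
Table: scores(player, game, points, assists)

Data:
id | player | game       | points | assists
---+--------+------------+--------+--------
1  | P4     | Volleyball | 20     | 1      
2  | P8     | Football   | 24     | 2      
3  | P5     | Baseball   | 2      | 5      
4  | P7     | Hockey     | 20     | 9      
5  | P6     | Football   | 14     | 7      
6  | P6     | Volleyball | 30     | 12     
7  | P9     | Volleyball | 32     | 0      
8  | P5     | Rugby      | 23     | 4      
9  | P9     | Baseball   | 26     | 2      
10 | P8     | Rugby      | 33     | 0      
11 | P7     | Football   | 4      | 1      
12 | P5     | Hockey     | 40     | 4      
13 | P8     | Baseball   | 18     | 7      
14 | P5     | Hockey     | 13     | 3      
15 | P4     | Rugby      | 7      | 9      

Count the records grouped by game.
SELECT game, COUNT(*) as count
FROM scores
GROUP BY game

Result:
  Baseball: 3
  Football: 3
  Hockey: 3
  Rugby: 3
  Volleyball: 3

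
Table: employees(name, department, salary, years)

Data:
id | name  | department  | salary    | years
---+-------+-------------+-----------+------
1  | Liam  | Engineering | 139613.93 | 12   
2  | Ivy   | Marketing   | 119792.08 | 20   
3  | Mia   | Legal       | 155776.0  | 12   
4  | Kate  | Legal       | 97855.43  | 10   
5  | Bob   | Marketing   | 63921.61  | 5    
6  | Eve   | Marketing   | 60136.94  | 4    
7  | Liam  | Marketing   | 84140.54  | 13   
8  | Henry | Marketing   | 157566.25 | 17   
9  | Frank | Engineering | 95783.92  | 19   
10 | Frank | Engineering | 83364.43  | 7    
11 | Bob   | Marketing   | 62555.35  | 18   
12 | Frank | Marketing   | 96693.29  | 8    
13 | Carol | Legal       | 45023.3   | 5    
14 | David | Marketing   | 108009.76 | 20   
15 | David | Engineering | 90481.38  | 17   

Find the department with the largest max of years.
SELECT department, MAX(years) as val
FROM employees
GROUP BY department
ORDER BY val DESC
LIMIT 1

Result: Marketing with max(years) = 20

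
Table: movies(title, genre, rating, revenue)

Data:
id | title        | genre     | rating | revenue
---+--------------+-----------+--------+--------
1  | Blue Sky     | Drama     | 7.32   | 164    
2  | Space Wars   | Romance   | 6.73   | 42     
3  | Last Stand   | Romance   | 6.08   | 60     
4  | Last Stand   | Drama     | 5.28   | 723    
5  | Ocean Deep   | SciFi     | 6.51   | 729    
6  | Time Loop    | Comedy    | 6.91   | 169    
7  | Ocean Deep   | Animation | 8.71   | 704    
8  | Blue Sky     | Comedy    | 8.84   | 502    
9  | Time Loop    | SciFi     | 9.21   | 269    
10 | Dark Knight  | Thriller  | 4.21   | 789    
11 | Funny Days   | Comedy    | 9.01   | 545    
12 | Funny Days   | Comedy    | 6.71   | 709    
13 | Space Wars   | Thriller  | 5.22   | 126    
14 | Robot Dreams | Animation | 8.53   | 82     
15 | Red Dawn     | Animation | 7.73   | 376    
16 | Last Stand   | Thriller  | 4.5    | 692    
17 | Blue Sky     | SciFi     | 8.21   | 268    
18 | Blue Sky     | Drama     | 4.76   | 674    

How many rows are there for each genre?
SELECT genre, COUNT(*) as count
FROM movies
GROUP BY genre

Result:
  Animation: 3
  Comedy: 4
  Drama: 3
  Romance: 2
  SciFi: 3
  Thriller: 3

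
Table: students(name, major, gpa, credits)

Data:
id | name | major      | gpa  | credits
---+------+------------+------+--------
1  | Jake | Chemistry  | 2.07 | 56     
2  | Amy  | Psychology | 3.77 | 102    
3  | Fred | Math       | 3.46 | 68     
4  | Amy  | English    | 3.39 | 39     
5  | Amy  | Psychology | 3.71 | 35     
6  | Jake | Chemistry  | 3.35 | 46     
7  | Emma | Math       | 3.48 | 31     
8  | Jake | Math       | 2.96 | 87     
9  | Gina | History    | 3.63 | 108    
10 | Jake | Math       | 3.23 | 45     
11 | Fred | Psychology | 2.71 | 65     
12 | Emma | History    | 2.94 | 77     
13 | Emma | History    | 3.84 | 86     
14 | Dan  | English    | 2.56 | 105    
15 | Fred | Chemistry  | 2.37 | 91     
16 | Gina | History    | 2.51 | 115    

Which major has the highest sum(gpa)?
SELECT major, SUM(gpa) as val
FROM students
GROUP BY major
ORDER BY val DESC
LIMIT 1

Result: Math with sum(gpa) = 13.13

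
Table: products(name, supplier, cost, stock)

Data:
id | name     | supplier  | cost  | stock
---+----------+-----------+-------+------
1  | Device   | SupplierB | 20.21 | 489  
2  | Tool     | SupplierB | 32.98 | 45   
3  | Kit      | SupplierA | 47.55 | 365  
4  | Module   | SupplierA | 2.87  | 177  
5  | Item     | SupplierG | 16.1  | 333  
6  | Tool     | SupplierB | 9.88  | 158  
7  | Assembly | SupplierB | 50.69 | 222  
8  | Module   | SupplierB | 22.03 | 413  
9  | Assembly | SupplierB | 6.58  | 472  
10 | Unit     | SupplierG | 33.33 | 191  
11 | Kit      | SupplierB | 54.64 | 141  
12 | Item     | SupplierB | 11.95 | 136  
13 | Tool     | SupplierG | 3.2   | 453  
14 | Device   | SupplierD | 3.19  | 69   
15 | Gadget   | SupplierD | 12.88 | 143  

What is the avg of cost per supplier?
SELECT supplier, AVG(cost) as result
FROM products
GROUP BY supplier

Result:
  SupplierA: 25.21
  SupplierB: 26.12
  SupplierD: 8.04
  SupplierG: 17.54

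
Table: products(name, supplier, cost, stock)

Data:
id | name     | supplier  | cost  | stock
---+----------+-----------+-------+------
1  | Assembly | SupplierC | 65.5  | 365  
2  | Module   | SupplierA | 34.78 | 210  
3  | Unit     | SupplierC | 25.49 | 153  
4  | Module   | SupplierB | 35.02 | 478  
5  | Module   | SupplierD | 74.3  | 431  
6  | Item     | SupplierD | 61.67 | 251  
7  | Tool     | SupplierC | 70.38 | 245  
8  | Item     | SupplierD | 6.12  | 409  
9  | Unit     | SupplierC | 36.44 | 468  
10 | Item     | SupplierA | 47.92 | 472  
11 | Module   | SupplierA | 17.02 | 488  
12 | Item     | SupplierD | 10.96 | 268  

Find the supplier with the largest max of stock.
SELECT supplier, MAX(stock) as val
FROM products
GROUP BY supplier
ORDER BY val DESC
LIMIT 1

Result: SupplierA with max(stock) = 488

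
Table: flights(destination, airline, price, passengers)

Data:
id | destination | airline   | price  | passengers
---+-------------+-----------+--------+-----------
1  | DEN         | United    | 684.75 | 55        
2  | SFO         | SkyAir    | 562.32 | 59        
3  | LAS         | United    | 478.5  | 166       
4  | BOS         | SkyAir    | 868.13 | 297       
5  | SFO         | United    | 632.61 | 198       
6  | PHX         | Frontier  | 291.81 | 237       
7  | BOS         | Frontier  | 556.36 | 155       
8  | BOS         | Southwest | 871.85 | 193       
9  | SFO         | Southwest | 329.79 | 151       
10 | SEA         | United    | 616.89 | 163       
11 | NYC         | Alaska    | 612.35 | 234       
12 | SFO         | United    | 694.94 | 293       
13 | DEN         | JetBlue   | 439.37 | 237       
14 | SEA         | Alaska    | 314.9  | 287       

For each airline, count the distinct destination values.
SELECT airline, COUNT(DISTINCT destination)
FROM flights
GROUP BY airline

Result:
  Alaska: 2 distinct
  Frontier: 2 distinct
  JetBlue: 1 distinct
  SkyAir: 2 distinct
  Southwest: 2 distinct
  United: 4 distinct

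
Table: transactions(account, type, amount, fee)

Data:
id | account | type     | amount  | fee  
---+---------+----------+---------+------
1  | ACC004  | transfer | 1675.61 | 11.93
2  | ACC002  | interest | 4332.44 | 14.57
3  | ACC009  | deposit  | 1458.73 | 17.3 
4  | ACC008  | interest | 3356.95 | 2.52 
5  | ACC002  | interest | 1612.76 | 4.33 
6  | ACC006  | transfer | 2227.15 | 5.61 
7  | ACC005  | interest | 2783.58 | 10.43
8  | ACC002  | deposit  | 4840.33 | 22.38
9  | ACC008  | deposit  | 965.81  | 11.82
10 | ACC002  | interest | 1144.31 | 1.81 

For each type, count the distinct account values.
SELECT type, COUNT(DISTINCT account)
FROM transactions
GROUP BY type

Result:
  deposit: 3 distinct
  interest: 3 distinct
  transfer: 2 distinct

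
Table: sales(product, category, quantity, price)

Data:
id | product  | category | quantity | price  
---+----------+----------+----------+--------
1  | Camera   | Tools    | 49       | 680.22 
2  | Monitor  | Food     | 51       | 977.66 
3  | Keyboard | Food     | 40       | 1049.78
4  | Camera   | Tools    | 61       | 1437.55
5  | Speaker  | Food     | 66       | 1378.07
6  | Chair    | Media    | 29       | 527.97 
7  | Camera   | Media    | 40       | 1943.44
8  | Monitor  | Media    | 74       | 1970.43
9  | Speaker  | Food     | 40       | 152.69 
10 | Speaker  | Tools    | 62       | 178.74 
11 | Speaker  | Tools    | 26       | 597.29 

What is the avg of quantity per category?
SELECT category, AVG(quantity) as result
FROM sales
GROUP BY category

Result:
  Food: 49.25
  Media: 47.67
  Tools: 49.50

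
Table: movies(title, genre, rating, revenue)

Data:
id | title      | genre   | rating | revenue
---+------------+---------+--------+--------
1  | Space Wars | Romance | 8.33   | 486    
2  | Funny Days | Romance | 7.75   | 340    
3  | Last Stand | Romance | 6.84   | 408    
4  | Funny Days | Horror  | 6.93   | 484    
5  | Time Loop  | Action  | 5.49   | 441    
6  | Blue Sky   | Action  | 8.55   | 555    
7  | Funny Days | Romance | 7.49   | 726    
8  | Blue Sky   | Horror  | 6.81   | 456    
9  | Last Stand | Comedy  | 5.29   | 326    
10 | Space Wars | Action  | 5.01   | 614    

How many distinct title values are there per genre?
SELECT genre, COUNT(DISTINCT title)
FROM movies
GROUP BY genre

Result:
  Action: 3 distinct
  Comedy: 1 distinct
  Horror: 2 distinct
  Romance: 3 distinct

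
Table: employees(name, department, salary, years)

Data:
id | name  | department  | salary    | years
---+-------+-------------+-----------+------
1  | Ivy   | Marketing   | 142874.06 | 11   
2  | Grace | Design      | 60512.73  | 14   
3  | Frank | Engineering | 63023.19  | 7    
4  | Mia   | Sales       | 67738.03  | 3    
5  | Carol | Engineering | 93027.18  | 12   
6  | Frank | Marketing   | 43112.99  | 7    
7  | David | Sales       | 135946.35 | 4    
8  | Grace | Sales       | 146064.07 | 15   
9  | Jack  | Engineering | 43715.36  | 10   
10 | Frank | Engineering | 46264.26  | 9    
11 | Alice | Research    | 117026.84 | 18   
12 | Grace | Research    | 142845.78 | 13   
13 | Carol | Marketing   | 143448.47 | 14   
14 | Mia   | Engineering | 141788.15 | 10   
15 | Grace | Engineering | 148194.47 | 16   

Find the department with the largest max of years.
SELECT department, MAX(years) as val
FROM employees
GROUP BY department
ORDER BY val DESC
LIMIT 1

Result: Research with max(years) = 18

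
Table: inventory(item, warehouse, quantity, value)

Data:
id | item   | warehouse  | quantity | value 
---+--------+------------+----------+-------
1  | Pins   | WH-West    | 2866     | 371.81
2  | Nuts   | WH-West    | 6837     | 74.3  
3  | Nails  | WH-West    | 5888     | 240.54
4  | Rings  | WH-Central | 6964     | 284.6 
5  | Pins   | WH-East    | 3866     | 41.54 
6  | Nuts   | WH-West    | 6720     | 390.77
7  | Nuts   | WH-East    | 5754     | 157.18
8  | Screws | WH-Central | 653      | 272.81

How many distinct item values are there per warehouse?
SELECT warehouse, COUNT(DISTINCT item)
FROM inventory
GROUP BY warehouse

Result:
  WH-Central: 2 distinct
  WH-East: 2 distinct
  WH-West: 3 distinct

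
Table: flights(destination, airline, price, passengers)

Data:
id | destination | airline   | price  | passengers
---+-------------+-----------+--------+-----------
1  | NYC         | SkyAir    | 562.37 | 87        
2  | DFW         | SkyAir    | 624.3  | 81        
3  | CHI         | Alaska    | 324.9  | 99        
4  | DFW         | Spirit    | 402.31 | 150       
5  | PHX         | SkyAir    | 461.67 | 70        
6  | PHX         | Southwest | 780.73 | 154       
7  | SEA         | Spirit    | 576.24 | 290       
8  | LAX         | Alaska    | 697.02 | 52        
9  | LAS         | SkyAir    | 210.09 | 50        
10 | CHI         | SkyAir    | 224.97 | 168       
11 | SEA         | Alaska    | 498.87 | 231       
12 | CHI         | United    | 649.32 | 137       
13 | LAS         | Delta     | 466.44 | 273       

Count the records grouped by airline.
SELECT airline, COUNT(*) as count
FROM flights
GROUP BY airline

Result:
  Alaska: 3
  Delta: 1
  SkyAir: 5
  Southwest: 1
  Spirit: 2
  United: 1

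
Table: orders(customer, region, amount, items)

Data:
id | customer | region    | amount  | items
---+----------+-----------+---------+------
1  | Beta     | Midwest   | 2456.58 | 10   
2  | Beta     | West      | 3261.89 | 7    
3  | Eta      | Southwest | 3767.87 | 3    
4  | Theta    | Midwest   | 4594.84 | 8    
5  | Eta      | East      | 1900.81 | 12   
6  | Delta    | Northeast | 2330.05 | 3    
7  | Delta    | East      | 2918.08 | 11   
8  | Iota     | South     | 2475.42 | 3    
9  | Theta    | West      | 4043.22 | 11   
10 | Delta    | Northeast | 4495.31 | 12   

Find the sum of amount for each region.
SELECT region, SUM(amount) as result
FROM orders
GROUP BY region

Result:
  East: 4818.89
  Midwest: 7051.42
  Northeast: 6825.36
  South: 2475.42
  Southwest: 3767.87
  West: 7305.11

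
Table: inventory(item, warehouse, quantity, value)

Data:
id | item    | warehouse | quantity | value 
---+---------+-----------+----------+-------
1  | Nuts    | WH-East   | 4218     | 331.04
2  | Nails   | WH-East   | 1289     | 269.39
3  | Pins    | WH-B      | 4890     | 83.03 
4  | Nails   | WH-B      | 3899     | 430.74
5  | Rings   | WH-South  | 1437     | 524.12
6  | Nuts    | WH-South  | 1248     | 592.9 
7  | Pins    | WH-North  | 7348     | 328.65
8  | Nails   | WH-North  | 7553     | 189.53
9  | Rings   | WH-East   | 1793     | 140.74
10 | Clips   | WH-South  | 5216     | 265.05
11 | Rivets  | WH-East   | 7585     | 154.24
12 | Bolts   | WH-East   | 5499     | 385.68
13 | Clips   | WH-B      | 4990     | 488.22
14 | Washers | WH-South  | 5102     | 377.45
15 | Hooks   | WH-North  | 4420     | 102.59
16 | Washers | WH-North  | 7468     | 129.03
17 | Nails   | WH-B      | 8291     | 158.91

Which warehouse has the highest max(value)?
SELECT warehouse, MAX(value) as val
FROM inventory
GROUP BY warehouse
ORDER BY val DESC
LIMIT 1

Result: WH-South with max(value) = 592.90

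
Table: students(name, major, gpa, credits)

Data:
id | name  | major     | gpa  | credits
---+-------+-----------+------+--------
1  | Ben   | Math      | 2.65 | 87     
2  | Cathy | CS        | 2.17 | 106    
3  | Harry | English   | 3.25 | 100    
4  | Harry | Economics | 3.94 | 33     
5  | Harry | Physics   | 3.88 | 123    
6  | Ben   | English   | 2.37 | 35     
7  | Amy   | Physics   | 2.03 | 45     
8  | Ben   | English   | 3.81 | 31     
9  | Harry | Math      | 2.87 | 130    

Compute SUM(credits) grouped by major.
SELECT major, SUM(credits) as result
FROM students
GROUP BY major

Result:
  CS: 106
  Economics: 33
  English: 166
  Math: 217
  Physics: 168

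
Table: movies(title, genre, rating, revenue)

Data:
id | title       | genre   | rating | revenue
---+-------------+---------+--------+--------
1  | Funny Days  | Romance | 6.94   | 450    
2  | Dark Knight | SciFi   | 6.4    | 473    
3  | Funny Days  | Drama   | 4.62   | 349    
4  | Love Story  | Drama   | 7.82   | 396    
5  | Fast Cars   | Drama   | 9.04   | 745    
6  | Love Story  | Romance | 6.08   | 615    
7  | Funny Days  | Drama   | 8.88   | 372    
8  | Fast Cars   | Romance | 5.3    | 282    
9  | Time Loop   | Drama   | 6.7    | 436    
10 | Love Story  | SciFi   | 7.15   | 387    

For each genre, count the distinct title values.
SELECT genre, COUNT(DISTINCT title)
FROM movies
GROUP BY genre

Result:
  Drama: 4 distinct
  Romance: 3 distinct
  SciFi: 2 distinct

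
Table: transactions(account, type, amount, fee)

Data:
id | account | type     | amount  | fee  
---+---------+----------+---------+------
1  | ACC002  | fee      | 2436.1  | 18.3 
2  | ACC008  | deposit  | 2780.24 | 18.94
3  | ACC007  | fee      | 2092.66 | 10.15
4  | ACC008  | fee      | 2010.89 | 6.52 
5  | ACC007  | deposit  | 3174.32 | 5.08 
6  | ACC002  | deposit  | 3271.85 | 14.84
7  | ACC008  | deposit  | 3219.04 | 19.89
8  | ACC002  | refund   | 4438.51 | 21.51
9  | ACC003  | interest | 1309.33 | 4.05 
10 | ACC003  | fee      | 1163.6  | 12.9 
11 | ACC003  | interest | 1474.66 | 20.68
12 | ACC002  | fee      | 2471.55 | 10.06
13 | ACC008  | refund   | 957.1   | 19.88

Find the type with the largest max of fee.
SELECT type, MAX(fee) as val
FROM transactions
GROUP BY type
ORDER BY val DESC
LIMIT 1

Result: refund with max(fee) = 21.51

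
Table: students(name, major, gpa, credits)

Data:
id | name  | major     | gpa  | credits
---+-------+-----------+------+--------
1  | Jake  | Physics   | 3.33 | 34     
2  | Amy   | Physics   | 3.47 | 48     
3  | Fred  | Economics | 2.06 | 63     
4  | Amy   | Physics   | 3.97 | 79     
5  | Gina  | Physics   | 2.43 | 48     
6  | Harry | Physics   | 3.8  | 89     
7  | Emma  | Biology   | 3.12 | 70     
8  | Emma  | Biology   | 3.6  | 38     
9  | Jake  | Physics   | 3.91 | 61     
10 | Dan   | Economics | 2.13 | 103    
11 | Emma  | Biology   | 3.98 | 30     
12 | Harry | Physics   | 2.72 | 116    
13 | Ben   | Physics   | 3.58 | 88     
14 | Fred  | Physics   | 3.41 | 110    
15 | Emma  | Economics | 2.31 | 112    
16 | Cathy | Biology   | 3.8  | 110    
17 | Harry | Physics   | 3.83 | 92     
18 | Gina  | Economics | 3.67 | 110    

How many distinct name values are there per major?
SELECT major, COUNT(DISTINCT name)
FROM students
GROUP BY major

Result:
  Biology: 2 distinct
  Economics: 4 distinct
  Physics: 6 distinct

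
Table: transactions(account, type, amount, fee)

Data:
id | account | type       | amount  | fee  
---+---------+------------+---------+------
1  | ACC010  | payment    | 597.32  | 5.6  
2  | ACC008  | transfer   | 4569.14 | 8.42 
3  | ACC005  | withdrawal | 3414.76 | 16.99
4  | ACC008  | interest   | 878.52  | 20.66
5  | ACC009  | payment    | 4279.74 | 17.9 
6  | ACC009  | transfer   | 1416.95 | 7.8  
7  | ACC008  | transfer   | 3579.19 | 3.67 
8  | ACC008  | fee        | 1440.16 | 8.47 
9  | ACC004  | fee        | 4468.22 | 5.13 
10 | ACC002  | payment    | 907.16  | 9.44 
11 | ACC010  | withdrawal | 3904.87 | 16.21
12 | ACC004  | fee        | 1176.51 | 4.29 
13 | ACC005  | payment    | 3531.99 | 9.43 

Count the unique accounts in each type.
SELECT type, COUNT(DISTINCT account)
FROM transactions
GROUP BY type

Result:
  fee: 2 distinct
  interest: 1 distinct
  payment: 4 distinct
  transfer: 2 distinct
  withdrawal: 2 distinct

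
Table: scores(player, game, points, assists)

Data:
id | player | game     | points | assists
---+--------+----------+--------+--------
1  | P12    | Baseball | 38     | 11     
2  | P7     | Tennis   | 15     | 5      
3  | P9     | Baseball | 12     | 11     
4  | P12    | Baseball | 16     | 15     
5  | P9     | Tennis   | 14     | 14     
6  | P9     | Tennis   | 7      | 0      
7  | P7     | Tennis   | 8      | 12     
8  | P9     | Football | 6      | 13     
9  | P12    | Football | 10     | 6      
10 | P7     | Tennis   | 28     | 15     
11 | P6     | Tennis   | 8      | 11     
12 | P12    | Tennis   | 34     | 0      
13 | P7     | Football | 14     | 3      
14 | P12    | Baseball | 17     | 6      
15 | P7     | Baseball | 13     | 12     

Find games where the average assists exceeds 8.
SELECT game, AVG(assists)
FROM scores
GROUP BY game
HAVING AVG(assists) > 8

Result:
  Baseball: avg=11.00
  Tennis: avg=8.14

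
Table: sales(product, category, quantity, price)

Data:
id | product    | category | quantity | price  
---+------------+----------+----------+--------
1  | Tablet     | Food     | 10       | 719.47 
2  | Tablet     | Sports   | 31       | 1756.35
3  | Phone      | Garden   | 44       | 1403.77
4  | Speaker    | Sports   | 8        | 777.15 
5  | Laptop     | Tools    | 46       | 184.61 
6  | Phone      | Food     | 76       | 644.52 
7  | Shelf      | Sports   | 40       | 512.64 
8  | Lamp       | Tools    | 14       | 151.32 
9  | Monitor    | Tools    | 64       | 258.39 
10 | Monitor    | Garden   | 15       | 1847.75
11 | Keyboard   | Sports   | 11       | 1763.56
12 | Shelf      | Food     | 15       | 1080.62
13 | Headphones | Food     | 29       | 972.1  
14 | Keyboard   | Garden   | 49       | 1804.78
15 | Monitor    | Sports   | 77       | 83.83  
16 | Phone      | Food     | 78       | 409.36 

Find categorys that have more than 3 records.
SELECT category, COUNT(*) as cnt
FROM sales
GROUP BY category
HAVING COUNT(*) > 3

Result:
  Food: 5
  Sports: 5

Note: HAVING filters groups after aggregation, WHERE filters rows before.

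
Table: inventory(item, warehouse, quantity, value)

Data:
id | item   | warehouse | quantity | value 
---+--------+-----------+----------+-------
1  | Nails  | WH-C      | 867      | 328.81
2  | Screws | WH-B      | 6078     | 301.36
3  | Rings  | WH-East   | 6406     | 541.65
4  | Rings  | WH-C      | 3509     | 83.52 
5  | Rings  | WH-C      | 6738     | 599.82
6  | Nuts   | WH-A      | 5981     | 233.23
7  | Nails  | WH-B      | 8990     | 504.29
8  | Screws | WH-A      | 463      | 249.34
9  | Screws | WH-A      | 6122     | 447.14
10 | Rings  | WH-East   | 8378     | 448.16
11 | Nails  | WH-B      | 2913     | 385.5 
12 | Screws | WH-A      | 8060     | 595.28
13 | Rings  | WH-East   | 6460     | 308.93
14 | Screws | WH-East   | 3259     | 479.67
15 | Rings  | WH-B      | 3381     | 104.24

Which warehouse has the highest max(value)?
SELECT warehouse, MAX(value) as val
FROM inventory
GROUP BY warehouse
ORDER BY val DESC
LIMIT 1

Result: WH-C with max(value) = 599.82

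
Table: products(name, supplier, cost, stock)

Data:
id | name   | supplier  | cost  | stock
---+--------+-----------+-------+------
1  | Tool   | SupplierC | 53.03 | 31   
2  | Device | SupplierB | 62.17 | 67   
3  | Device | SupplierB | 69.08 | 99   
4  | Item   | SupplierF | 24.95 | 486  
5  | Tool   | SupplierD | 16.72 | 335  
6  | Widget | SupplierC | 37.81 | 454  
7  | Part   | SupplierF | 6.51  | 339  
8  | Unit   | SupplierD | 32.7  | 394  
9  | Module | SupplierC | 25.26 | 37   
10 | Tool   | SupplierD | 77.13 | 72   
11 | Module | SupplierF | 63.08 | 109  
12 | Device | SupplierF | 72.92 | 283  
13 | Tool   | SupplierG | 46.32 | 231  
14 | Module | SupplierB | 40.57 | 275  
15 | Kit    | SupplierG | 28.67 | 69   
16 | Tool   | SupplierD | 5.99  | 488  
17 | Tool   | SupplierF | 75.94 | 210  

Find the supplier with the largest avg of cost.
SELECT supplier, AVG(cost) as val
FROM products
GROUP BY supplier
ORDER BY val DESC
LIMIT 1

Result: SupplierB with avg(cost) = 57.27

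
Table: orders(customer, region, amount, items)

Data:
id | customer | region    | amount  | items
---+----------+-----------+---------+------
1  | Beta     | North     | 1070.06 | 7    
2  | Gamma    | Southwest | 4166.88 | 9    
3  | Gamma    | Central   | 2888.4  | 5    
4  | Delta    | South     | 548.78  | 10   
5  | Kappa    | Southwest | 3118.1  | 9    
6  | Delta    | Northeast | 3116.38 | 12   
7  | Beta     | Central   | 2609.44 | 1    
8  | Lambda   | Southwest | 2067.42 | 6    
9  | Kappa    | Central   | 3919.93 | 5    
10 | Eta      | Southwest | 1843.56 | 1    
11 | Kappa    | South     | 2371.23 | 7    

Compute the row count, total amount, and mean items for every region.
SELECT region,
       COUNT(*) as cnt,
       SUM(amount) as total_amount,
       AVG(items) as avg_items
FROM orders
GROUP BY region

Result:
  Central: 3 records, 9417.77 total amount, 3.67 avg items
  North: 1 records, 1070.06 total amount, 7.00 avg items
  Northeast: 1 records, 3116.38 total amount, 12.00 avg items
  South: 2 records, 2920.01 total amount, 8.50 avg items
  Southwest: 4 records, 11195.96 total amount, 6.25 avg items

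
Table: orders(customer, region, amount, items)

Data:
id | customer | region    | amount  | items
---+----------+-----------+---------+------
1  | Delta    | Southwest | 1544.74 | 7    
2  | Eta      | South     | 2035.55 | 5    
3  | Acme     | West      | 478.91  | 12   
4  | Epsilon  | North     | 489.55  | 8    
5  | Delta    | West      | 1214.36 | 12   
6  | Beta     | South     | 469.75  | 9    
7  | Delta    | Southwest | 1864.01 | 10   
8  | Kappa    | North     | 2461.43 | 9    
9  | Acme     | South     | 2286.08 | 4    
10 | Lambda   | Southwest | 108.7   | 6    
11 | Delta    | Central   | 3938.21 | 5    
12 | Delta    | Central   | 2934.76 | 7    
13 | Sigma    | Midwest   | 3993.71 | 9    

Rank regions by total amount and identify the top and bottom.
SELECT region, SUM(amount)
FROM orders
GROUP BY region
ORDER BY SUM(amount)

All groups:
  West: 1693.27
  North: 2950.98
  Southwest: 3517.45
  Midwest: 3993.71
  South: 4791.38
  Central: 6872.97

Highest: Central (6872.97)
Lowest: West (1693.27)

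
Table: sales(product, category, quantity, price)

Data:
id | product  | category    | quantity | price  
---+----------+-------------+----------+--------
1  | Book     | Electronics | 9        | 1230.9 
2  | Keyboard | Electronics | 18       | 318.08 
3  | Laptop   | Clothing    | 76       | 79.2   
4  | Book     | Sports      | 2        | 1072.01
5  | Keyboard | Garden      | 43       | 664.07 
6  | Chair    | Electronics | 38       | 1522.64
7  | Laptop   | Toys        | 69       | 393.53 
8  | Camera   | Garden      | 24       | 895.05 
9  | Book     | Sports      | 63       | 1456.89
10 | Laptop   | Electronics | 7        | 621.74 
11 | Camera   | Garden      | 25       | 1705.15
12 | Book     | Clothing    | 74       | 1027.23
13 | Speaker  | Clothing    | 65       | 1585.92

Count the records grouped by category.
SELECT category, COUNT(*) as count
FROM sales
GROUP BY category

Result:
  Clothing: 3
  Electronics: 4
  Garden: 3
  Sports: 2
  Toys: 1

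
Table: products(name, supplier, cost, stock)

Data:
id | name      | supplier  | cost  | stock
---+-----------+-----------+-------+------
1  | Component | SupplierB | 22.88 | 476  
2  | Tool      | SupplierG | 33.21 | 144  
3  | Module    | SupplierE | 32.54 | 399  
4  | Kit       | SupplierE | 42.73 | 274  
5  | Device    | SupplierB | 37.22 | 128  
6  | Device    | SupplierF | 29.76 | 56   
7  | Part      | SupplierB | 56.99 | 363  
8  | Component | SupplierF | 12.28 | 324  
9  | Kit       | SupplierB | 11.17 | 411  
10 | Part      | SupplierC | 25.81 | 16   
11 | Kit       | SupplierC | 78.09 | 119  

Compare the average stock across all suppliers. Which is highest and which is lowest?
SELECT supplier, AVG(stock)
FROM products
GROUP BY supplier
ORDER BY AVG(stock)

All groups:
  SupplierC: 67.50
  SupplierG: 144.00
  SupplierF: 190.00
  SupplierE: 336.50
  SupplierB: 344.50

Highest: SupplierB (344.50)
Lowest: SupplierC (67.50)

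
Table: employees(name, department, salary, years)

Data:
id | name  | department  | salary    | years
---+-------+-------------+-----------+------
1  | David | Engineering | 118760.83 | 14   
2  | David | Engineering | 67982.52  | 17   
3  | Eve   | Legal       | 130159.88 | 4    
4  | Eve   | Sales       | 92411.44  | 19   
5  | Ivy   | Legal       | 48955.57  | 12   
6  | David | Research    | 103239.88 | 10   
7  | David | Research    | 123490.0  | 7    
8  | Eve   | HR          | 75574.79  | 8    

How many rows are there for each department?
SELECT department, COUNT(*) as count
FROM employees
GROUP BY department

Result:
  Engineering: 2
  HR: 1
  Legal: 2
  Research: 2
  Sales: 1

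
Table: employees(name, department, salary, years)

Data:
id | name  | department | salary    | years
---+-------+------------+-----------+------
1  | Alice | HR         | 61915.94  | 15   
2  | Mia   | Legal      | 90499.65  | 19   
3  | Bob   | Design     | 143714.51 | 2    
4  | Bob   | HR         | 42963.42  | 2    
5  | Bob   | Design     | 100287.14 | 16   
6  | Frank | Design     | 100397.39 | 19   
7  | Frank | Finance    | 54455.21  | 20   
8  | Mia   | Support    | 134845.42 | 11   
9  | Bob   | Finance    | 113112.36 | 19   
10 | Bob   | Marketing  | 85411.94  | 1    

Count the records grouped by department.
SELECT department, COUNT(*) as count
FROM employees
GROUP BY department

Result:
  Design: 3
  Finance: 2
  HR: 2
  Legal: 1
  Marketing: 1
  Support: 1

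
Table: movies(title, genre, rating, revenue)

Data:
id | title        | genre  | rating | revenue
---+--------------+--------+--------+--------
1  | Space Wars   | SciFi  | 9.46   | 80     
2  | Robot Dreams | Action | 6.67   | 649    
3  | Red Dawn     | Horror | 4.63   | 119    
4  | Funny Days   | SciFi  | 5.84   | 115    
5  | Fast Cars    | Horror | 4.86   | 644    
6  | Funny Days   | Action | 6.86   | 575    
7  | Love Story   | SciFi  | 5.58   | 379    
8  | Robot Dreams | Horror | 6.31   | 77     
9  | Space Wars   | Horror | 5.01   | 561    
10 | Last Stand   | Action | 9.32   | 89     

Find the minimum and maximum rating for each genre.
SELECT genre, MIN(rating), MAX(rating)
FROM movies
GROUP BY genre

Result:
  Action: min=6.67, max=9.32
  Horror: min=4.63, max=6.31
  SciFi: min=5.58, max=9.46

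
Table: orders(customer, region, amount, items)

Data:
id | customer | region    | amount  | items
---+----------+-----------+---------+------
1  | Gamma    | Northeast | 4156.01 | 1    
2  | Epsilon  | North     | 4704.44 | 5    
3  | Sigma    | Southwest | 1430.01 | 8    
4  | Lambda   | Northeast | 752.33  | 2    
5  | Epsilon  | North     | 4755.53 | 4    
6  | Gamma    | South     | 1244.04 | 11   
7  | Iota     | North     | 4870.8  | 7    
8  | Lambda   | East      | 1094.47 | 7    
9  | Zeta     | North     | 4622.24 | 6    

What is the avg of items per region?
SELECT region, AVG(items) as result
FROM orders
GROUP BY region

Result:
  East: 7.00
  North: 5.50
  Northeast: 1.50
  South: 11.00
  Southwest: 8.00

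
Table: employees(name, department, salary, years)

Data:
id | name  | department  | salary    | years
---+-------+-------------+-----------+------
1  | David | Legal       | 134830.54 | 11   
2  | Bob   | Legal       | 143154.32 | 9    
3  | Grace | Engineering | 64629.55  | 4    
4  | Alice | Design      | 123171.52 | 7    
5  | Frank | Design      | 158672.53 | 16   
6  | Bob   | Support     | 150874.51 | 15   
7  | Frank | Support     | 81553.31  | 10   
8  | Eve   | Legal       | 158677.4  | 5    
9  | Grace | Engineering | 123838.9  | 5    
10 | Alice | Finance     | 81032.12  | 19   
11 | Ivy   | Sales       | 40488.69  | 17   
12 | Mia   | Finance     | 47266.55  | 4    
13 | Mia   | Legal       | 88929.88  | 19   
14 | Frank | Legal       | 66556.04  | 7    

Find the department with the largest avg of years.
SELECT department, AVG(years) as val
FROM employees
GROUP BY department
ORDER BY val DESC
LIMIT 1

Result: Sales with avg(years) = 17.00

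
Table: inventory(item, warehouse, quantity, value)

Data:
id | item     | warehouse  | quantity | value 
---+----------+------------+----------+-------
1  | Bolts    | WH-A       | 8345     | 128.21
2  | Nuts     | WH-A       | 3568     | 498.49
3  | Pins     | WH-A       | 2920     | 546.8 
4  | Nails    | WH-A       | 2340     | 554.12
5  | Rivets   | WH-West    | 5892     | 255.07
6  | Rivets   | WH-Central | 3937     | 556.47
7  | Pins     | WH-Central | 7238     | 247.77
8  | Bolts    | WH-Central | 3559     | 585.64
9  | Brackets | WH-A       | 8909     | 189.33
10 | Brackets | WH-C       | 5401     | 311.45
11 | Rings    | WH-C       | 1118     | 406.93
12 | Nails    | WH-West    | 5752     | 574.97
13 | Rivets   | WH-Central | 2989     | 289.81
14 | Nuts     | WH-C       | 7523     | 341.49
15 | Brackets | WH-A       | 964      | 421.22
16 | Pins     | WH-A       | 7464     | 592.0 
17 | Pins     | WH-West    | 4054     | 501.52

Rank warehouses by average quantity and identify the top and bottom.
SELECT warehouse, AVG(quantity)
FROM inventory
GROUP BY warehouse
ORDER BY AVG(quantity)

All groups:
  WH-Central: 4430.75
  WH-C: 4680.67
  WH-A: 4930.00
  WH-West: 5232.67

Highest: WH-West (5232.67)
Lowest: WH-Central (4430.75)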